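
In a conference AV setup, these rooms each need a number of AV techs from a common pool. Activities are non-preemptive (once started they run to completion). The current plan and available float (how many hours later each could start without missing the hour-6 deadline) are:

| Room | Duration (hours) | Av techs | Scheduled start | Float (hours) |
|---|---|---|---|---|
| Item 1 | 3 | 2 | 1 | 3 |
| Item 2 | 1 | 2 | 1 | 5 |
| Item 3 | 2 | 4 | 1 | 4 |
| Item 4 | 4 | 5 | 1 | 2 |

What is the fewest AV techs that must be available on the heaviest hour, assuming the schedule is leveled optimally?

7

Early-start (Item 1@1, Item 2@1, Item 3@1, Item 4@1) gives peak 13: h1:13  h2:11  h3:7  h4:5  h5:0  h6:0.
Shift Item 2→4, Item 4→3.
Schedule Item 1@1, Item 2@4, Item 3@1, Item 4@3: h1:6  h2:6  h3:7  h4:7  h5:5  h6:5 — peak 7.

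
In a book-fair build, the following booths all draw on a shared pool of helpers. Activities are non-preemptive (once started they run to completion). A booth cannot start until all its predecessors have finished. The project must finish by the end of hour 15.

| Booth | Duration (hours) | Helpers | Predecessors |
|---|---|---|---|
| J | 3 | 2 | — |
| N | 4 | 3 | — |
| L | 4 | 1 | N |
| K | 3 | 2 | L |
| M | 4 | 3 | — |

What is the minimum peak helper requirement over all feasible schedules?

3

Early-start (J@1, N@1, L@5, K@9, M@1) gives peak 8: h1:8  h2:8  h3:8  h4:6  h5:1  h6:1  h7:1  h8:1  h9:2  h10:2  h11:2  h12:0  h13:0  h14:0  h15:0.
Shift J→5, M→12.
Schedule J@5, N@1, L@5, K@9, M@12: h1:3  h2:3  h3:3  h4:3  h5:3  h6:3  h7:3  h8:1  h9:2  h10:2  h11:2  h12:3  h13:3  h14:3  h15:3 — peak 3.
Total helper-hours = 40 over 15 hours ⇒ peak ≥ ⌈40/15⌉ = 3, so 3 is optimal.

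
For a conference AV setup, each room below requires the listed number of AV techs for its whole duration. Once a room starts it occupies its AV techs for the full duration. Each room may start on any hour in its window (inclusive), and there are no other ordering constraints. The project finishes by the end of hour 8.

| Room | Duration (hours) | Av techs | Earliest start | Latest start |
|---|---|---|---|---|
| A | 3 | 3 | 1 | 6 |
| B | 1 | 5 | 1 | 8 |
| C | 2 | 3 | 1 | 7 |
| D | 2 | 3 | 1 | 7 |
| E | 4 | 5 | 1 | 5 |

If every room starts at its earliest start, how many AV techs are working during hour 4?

5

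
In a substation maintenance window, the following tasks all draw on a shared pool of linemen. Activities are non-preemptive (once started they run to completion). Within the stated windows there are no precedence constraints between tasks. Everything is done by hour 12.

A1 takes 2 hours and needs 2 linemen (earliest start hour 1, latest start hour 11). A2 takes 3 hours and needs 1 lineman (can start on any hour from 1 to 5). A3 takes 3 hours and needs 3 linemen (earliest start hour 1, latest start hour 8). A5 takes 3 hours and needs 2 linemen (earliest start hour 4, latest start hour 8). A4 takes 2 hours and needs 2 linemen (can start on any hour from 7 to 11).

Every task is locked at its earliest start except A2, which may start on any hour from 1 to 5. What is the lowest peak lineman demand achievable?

5

A2@1: h1:6  h2:6  h3:4  h4:2  h5:2  h6:2  h7:2  h8:2  h9:0  h10:0  h11:0  h12:0 → peak 6
A2@2: h1:5  h2:6  h3:4  h4:3  h5:2  h6:2  h7:2  h8:2  h9:0  h10:0  h11:0  h12:0 → peak 6
A2@3: h1:5  h2:5  h3:4  h4:3  h5:3  h6:2  h7:2  h8:2  h9:0  h10:0  h11:0  h12:0 → peak 5
A2@4: h1:5  h2:5  h3:3  h4:3  h5:3  h6:3  h7:2  h8:2  h9:0  h10:0  h11:0  h12:0 → peak 5
A2@5: h1:5  h2:5  h3:3  h4:2  h5:3  h6:3  h7:3  h8:2  h9:0  h10:0  h11:0  h12:0 → peak 5
Best is A2@3, peak 5.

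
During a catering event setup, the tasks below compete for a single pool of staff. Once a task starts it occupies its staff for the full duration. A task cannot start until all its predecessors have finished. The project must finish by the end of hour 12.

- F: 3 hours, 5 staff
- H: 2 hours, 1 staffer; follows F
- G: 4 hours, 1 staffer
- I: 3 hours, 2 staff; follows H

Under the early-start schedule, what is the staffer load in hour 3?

At early start, hour 3 has: F, G.
Demand: 5 + 1 = 6.

6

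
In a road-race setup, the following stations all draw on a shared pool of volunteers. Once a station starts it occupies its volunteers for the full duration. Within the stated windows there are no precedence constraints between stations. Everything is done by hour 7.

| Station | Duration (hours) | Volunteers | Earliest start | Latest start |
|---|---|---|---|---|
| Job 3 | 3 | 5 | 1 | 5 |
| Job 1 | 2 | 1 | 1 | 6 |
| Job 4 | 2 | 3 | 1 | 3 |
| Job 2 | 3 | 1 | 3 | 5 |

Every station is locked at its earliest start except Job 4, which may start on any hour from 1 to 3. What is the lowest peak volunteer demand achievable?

9

Job 4@1: h1:9  h2:9  h3:6  h4:1  h5:1  h6:0  h7:0 → peak 9
Job 4@2: h1:6  h2:9  h3:9  h4:1  h5:1  h6:0  h7:0 → peak 9
Job 4@3: h1:6  h2:6  h3:9  h4:4  h5:1  h6:0  h7:0 → peak 9
Best is Job 4@1, peak 9.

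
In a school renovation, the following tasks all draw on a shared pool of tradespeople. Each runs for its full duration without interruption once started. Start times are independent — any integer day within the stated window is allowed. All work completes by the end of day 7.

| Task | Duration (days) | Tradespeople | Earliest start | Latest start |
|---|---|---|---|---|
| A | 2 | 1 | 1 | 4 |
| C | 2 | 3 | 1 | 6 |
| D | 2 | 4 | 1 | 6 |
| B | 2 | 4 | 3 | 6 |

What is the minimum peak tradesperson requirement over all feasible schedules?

4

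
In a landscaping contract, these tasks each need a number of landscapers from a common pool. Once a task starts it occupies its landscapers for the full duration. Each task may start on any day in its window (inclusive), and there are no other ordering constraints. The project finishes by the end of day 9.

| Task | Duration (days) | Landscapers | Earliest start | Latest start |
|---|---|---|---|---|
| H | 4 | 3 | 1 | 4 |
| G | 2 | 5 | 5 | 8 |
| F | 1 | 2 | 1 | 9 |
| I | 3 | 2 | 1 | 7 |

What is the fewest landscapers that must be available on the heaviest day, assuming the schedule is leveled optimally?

Early-start (H@1, G@5, F@1, I@1) gives peak 7: d1:7  d2:5  d3:5  d4:3  d5:5  d6:5  d7:0  d8:0  d9:0.
Shift I→2.
Schedule H@1, G@5, F@1, I@2: d1:5  d2:5  d3:5  d4:5  d5:5  d6:5  d7:0  d8:0  d9:0 — peak 5.

5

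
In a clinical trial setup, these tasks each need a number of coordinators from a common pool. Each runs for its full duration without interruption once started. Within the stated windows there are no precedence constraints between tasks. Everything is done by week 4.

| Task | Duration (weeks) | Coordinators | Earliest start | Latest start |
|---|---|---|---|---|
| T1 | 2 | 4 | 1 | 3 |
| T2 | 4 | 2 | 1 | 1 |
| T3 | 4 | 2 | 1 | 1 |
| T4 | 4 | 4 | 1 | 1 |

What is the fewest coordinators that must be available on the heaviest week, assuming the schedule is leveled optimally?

12

Schedule T1@1, T2@1, T3@1, T4@1: w1:12  w2:12  w3:8  w4:8 — peak 12.
No arrangement of the 3 feasible schedules does better.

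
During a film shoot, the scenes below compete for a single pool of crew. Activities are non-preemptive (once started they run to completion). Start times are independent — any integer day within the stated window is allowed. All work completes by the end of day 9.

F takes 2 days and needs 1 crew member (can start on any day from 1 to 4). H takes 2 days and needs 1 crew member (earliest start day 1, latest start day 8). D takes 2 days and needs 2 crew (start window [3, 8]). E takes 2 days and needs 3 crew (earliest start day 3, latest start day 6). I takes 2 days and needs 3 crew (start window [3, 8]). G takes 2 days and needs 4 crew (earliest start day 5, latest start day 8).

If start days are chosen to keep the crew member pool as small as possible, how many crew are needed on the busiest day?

5

Early-start (F@1, H@1, D@3, E@3, I@3, G@5) gives peak 8: d1:2  d2:2  d3:8  d4:8  d5:4  d6:4  d7:0  d8:0  d9:0.
Shift I→5, G→7.
Schedule F@1, H@1, D@3, E@3, I@5, G@7: d1:2  d2:2  d3:5  d4:5  d5:3  d6:3  d7:4  d8:4  d9:0 — peak 5.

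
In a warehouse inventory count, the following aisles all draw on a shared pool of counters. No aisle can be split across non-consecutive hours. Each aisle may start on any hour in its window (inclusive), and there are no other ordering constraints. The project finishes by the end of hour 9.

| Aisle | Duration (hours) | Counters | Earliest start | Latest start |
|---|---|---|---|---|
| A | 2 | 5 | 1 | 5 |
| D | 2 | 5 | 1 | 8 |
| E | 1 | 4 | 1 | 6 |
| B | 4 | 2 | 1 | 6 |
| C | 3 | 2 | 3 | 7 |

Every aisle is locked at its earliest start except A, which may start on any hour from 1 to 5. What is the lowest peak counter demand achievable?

A@1: h1:16  h2:12  h3:4  h4:4  h5:2  h6:0  h7:0  h8:0  h9:0 → peak 16
A@2: h1:11  h2:12  h3:9  h4:4  h5:2  h6:0  h7:0  h8:0  h9:0 → peak 12
A@3: h1:11  h2:7  h3:9  h4:9  h5:2  h6:0  h7:0  h8:0  h9:0 → peak 11
A@4: h1:11  h2:7  h3:4  h4:9  h5:7  h6:0  h7:0  h8:0  h9:0 → peak 11
A@5: h1:11  h2:7  h3:4  h4:4  h5:7  h6:5  h7:0  h8:0  h9:0 → peak 11
Best is A@3, peak 11.

11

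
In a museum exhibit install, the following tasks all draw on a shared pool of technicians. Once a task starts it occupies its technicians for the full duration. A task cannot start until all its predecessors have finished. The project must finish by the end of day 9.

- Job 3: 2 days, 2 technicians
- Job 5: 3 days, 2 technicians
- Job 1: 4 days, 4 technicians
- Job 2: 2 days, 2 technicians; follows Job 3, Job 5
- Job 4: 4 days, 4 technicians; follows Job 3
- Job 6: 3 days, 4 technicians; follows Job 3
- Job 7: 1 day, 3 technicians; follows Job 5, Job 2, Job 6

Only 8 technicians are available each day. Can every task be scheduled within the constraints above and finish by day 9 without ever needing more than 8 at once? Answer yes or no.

Schedule Job 3@1, Job 5@1, Job 1@1, Job 2@4, Job 4@5, Job 6@6, Job 7@9: d1:8  d2:8  d3:6  d4:6  d5:6  d6:8  d7:8  d8:8  d9:3 — peak 8 ≤ 8.

yes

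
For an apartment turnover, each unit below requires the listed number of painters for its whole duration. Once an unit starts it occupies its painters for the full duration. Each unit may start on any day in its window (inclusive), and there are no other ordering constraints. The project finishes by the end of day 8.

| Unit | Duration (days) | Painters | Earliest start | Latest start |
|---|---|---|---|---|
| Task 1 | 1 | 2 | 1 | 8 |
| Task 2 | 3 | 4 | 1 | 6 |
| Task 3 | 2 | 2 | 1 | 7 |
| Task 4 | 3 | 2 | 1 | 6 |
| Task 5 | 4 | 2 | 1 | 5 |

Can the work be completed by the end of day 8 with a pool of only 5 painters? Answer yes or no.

Schedule Task 1@1, Task 2@6, Task 3@1, Task 4@3, Task 5@2: d1:4  d2:4  d3:4  d4:4  d5:4  d6:4  d7:4  d8:4 — peak 4 ≤ 5.

yes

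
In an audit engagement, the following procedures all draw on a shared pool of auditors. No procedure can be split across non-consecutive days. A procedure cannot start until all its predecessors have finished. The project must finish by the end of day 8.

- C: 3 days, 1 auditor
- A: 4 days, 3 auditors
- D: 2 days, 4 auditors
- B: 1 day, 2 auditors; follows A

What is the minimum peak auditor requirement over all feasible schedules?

4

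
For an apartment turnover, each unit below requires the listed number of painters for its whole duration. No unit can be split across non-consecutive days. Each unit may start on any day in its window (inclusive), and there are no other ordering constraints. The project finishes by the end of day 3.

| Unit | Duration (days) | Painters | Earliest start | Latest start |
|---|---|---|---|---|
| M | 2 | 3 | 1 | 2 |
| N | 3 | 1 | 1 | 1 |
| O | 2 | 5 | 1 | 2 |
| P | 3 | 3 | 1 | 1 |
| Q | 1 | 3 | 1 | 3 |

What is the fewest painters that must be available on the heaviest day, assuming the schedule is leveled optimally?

Early-start (M@1, N@1, O@1, P@1, Q@1) gives peak 15: d1:15  d2:12  d3:4.
Shift Q→3.
Schedule M@1, N@1, O@1, P@1, Q@3: d1:12  d2:12  d3:7 — peak 12.
No arrangement of the 12 feasible schedules does better.

12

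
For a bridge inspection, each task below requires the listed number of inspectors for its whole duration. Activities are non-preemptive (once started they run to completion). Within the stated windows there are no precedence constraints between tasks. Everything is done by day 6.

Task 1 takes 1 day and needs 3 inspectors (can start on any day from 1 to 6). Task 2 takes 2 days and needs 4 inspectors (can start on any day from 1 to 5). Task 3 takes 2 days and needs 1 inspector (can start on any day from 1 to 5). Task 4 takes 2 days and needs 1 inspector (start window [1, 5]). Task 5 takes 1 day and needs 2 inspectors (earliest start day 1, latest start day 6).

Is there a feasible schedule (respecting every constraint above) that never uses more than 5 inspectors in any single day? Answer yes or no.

Schedule Task 1@1, Task 2@2, Task 3@4, Task 4@4, Task 5@4: d1:3  d2:4  d3:4  d4:4  d5:2  d6:0 — peak 4 ≤ 5.

yes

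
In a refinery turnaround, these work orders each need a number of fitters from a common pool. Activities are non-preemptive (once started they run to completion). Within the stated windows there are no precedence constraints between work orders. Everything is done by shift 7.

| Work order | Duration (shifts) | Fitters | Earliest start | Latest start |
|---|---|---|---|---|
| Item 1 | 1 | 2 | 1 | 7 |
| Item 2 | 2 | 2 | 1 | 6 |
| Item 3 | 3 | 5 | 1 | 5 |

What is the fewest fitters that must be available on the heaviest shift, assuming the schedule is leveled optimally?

Early-start (Item 1@1, Item 2@1, Item 3@1) gives peak 9: s1:9  s2:7  s3:5  s4:0  s5:0  s6:0  s7:0.
Shift Item 3→3.
Schedule Item 1@1, Item 2@1, Item 3@3: s1:4  s2:2  s3:5  s4:5  s5:5  s6:0  s7:0 — peak 5.

5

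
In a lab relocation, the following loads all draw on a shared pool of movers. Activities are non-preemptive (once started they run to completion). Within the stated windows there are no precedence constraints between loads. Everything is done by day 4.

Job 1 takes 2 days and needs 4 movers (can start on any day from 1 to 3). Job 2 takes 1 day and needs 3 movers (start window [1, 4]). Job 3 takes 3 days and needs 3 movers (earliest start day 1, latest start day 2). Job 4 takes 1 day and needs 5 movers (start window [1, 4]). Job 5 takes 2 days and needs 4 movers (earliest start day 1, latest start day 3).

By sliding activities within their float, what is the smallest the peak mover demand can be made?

Early-start (Job 1@1, Job 2@1, Job 3@1, Job 4@1, Job 5@1) gives peak 19: d1:19  d2:11  d3:3  d4:0.
Shift Job 4→4, Job 5→3.
Schedule Job 1@1, Job 2@1, Job 3@1, Job 4@4, Job 5@3: d1:10  d2:7  d3:7  d4:9 — peak 10.

10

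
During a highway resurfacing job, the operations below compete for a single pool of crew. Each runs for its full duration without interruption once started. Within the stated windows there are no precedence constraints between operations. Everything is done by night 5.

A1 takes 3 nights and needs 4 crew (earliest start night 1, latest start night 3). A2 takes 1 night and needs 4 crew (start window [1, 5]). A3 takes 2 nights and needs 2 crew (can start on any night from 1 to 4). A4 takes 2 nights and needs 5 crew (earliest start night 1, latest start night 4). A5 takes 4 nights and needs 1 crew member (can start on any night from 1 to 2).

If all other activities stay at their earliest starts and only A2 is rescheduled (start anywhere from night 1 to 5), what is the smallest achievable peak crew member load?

12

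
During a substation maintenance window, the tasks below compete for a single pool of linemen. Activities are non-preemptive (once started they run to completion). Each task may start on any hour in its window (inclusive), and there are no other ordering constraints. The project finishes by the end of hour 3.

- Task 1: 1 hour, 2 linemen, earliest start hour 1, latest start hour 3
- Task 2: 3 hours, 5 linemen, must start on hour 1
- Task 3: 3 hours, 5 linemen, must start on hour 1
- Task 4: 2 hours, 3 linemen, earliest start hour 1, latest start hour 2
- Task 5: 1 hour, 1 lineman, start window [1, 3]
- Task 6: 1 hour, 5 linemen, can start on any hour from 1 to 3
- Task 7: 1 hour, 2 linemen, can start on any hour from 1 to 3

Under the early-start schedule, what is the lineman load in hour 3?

At early start, hour 3 has: Task 2, Task 3.
Demand: 5 + 5 = 10.

10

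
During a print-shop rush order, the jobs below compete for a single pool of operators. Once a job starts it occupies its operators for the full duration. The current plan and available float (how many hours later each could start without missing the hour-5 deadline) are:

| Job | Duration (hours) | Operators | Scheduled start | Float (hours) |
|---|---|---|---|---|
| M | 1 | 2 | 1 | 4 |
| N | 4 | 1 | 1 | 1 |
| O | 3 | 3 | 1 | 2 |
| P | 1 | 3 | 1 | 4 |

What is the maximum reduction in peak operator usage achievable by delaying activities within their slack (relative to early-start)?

Early-start peak: h1:9  h2:4  h3:4  h4:1  h5:0 ⇒ 9.
Leveled (M@1, N@1, O@2, P@5): h1:3  h2:4  h3:4  h4:4  h5:3 ⇒ 4.
Reduction 9 − 4 = 5.

5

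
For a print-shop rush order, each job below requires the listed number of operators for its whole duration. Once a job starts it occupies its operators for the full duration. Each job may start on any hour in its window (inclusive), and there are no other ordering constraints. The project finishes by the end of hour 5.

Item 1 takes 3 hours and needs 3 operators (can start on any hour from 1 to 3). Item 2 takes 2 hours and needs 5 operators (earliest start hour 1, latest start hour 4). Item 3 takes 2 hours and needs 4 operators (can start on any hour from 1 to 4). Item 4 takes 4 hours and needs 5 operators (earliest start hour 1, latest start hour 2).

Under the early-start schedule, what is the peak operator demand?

Early-start schedule: Item 1@1, Item 2@1, Item 3@1, Item 4@1.
Load per hour: hour 1: 17, hour 2: 17, hour 3: 8, hour 4: 5, hour 5: 0.
Peak is 17.

17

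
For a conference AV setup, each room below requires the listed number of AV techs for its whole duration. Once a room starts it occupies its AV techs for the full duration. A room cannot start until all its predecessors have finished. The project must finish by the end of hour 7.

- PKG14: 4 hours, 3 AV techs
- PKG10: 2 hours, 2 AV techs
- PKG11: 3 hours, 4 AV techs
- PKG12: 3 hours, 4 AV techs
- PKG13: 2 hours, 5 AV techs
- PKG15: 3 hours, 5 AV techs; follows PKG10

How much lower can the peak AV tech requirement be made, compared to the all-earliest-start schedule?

7

Early-start peak: h1:18  h2:18  h3:16  h4:8  h5:5  h6:0  h7:0 ⇒ 18.
Leveled (PKG14@1, PKG10@1, PKG11@1, PKG12@3, PKG13@6, PKG15@5): h1:9  h2:9  h3:11  h4:7  h5:9  h6:10  h7:10 ⇒ 11.
Reduction 18 − 11 = 7.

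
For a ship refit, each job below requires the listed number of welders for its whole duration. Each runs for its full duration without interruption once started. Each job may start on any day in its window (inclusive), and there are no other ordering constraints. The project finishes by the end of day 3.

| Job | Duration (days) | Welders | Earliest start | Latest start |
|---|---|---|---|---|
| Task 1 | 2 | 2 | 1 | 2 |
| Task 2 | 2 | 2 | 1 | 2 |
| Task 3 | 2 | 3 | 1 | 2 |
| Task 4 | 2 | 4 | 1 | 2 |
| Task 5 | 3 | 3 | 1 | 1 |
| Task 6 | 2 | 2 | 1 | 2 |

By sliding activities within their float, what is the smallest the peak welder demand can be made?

Schedule Task 1@1, Task 2@1, Task 3@1, Task 4@1, Task 5@1, Task 6@1: d1:16  d2:16  d3:3 — peak 16.

16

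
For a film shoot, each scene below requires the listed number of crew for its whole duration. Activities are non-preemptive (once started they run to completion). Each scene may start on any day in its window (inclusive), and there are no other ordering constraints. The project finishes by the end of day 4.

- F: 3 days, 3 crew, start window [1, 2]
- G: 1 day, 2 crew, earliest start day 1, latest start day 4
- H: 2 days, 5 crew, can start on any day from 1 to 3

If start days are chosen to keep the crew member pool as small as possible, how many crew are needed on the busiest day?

8

Early-start (F@1, G@1, H@1) gives peak 10: d1:10  d2:8  d3:3  d4:0.
Shift H→2.
Schedule F@1, G@1, H@2: d1:5  d2:8  d3:8  d4:0 — peak 8.
No arrangement of the 24 feasible schedules does better.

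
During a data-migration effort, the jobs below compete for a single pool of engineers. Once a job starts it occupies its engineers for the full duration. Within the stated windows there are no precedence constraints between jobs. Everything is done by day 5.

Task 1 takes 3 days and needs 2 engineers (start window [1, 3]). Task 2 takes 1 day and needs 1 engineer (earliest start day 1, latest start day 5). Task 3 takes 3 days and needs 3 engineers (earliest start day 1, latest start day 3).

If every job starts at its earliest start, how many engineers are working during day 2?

At early start, day 2 has: Task 1, Task 3.
Demand: 2 + 3 = 5.

5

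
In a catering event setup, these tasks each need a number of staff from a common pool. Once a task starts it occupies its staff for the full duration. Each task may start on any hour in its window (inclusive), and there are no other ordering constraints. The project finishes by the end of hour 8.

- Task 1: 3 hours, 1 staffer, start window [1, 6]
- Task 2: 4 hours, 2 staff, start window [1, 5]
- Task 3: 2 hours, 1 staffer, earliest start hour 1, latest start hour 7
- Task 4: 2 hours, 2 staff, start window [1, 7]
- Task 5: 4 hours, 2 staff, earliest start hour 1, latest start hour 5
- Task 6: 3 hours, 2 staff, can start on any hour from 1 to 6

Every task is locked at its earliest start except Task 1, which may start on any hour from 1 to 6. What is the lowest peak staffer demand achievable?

9

Task 1@1: h1:10  h2:10  h3:7  h4:4  h5:0  h6:0  h7:0  h8:0 → peak 10
Task 1@2: h1:9  h2:10  h3:7  h4:5  h5:0  h6:0  h7:0  h8:0 → peak 10
Task 1@3: h1:9  h2:9  h3:7  h4:5  h5:1  h6:0  h7:0  h8:0 → peak 9
Task 1@4: h1:9  h2:9  h3:6  h4:5  h5:1  h6:1  h7:0  h8:0 → peak 9
Task 1@5: h1:9  h2:9  h3:6  h4:4  h5:1  h6:1  h7:1  h8:0 → peak 9
Task 1@6: h1:9  h2:9  h3:6  h4:4  h5:0  h6:1  h7:1  h8:1 → peak 9
Best is Task 1@3, peak 9.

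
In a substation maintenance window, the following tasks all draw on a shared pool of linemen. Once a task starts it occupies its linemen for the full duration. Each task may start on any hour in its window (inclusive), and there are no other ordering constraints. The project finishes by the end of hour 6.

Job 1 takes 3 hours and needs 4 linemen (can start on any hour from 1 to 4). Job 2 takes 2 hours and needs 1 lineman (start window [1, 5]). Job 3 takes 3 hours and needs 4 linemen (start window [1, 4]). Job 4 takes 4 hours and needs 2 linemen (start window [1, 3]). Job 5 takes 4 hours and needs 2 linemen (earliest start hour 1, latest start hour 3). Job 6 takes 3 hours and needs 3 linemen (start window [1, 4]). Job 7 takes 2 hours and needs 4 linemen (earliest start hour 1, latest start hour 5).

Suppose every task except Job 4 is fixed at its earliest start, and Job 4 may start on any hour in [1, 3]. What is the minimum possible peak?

Job 4@1: h1:20  h2:20  h3:15  h4:4  h5:0  h6:0 → peak 20
Job 4@2: h1:18  h2:20  h3:15  h4:4  h5:2  h6:0 → peak 20
Job 4@3: h1:18  h2:18  h3:15  h4:4  h5:2  h6:2 → peak 18
Best is Job 4@3, peak 18.

18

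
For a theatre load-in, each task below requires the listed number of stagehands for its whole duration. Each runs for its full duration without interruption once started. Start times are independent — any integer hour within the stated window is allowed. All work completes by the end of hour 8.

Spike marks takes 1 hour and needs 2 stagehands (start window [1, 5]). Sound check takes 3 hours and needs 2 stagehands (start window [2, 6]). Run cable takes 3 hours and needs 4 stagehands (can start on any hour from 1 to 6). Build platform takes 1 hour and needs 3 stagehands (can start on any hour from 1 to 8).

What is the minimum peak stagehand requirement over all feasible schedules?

Early-start (Spike marks@1, Sound check@2, Run cable@1, Build platform@1) gives peak 9: h1:9  h2:6  h3:6  h4:2  h5:0  h6:0  h7:0  h8:0.
Shift Run cable→5, Build platform→8.
Schedule Spike marks@1, Sound check@2, Run cable@5, Build platform@8: h1:2  h2:2  h3:2  h4:2  h5:4  h6:4  h7:4  h8:3 — peak 4.

4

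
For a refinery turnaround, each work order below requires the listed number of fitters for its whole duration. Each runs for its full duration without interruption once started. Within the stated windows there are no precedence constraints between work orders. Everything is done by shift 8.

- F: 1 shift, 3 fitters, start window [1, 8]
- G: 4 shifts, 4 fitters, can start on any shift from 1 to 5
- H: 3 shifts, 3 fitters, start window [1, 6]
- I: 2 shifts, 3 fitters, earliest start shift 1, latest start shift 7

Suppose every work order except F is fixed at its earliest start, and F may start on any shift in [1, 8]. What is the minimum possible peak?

10

F@1: s1:13  s2:10  s3:7  s4:4  s5:0  s6:0  s7:0  s8:0 → peak 13
F@2: s1:10  s2:13  s3:7  s4:4  s5:0  s6:0  s7:0  s8:0 → peak 13
F@3: s1:10  s2:10  s3:10  s4:4  s5:0  s6:0  s7:0  s8:0 → peak 10
F@4: s1:10  s2:10  s3:7  s4:7  s5:0  s6:0  s7:0  s8:0 → peak 10
F@5: s1:10  s2:10  s3:7  s4:4  s5:3  s6:0  s7:0  s8:0 → peak 10
F@6: s1:10  s2:10  s3:7  s4:4  s5:0  s6:3  s7:0  s8:0 → peak 10
F@7: s1:10  s2:10  s3:7  s4:4  s5:0  s6:0  s7:3  s8:0 → peak 10
F@8: s1:10  s2:10  s3:7  s4:4  s5:0  s6:0  s7:0  s8:3 → peak 10
Best is F@3, peak 10.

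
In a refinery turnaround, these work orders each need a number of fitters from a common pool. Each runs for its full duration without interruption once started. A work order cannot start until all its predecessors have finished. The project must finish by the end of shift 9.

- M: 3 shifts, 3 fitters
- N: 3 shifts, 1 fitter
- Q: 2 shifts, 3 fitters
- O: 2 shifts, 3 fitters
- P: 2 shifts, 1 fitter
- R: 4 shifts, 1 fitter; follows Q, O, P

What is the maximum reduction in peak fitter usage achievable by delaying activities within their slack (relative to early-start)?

7

Early-start peak: s1:11  s2:11  s3:5  s4:1  s5:1  s6:1  s7:0  s8:0  s9:0 ⇒ 11.
Leveled (M@5, N@1, Q@1, O@3, P@4, R@6): s1:4  s2:4  s3:4  s4:4  s5:4  s6:4  s7:4  s8:1  s9:1 ⇒ 4.
Reduction 11 − 4 = 7.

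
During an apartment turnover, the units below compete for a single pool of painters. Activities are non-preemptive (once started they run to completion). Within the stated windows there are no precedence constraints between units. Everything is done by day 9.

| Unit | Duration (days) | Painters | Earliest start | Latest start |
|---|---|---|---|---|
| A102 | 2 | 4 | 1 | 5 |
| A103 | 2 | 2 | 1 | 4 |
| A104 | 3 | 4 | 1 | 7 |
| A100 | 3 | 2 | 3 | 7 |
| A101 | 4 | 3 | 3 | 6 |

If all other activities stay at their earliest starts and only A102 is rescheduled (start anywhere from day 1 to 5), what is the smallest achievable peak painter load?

9

A102@1: d1:10  d2:10  d3:9  d4:5  d5:5  d6:3  d7:0  d8:0  d9:0 → peak 10
A102@2: d1:6  d2:10  d3:13  d4:5  d5:5  d6:3  d7:0  d8:0  d9:0 → peak 13
A102@3: d1:6  d2:6  d3:13  d4:9  d5:5  d6:3  d7:0  d8:0  d9:0 → peak 13
A102@4: d1:6  d2:6  d3:9  d4:9  d5:9  d6:3  d7:0  d8:0  d9:0 → peak 9
A102@5: d1:6  d2:6  d3:9  d4:5  d5:9  d6:7  d7:0  d8:0  d9:0 → peak 9
Best is A102@4, peak 9.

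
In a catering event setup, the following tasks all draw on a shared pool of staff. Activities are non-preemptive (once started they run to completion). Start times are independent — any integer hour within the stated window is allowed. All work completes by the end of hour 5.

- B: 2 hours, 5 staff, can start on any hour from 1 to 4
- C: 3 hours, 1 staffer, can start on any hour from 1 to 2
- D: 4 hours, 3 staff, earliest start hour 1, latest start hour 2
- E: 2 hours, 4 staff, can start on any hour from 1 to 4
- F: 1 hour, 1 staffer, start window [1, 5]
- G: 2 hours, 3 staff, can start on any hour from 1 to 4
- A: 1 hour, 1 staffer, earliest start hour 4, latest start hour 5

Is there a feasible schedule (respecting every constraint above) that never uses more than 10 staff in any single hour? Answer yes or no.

Schedule B@1, C@1, D@1, E@3, F@1, G@4, A@5: h1:10  h2:9  h3:8  h4:10  h5:4 — peak 10 ≤ 10.

yes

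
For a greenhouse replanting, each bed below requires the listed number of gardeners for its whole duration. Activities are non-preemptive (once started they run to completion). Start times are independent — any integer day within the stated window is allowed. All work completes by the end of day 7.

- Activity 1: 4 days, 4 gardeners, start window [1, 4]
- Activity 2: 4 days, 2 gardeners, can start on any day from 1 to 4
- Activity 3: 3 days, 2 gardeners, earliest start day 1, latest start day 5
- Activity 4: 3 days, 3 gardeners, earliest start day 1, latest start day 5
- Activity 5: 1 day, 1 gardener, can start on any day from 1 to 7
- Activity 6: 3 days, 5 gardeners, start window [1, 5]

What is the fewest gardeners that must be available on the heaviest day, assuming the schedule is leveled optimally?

Early-start (Activity 1@1, Activity 2@1, Activity 3@1, Activity 4@1, Activity 5@1, Activity 6@1) gives peak 17: d1:17  d2:16  d3:16  d4:6  d5:0  d6:0  d7:0.
Shift Activity 4→5, Activity 5→4, Activity 6→5.
Schedule Activity 1@1, Activity 2@1, Activity 3@1, Activity 4@5, Activity 5@4, Activity 6@5: d1:8  d2:8  d3:8  d4:7  d5:8  d6:8  d7:8 — peak 8.
Total gardener-days = 55 over 7 days ⇒ peak ≥ ⌈55/7⌉ = 8, so 8 is optimal.

8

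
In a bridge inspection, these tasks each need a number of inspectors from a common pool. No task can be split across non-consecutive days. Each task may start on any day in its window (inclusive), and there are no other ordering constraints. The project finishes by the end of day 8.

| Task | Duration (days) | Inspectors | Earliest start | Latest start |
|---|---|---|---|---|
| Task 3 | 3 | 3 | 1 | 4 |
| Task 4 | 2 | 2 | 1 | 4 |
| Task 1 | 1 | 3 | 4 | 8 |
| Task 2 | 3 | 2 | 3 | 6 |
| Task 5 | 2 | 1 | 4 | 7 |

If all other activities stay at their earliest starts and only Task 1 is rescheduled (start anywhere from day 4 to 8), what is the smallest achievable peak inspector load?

Task 1@4: d1:5  d2:5  d3:5  d4:6  d5:3  d6:0  d7:0  d8:0 → peak 6
Task 1@5: d1:5  d2:5  d3:5  d4:3  d5:6  d6:0  d7:0  d8:0 → peak 6
Task 1@6: d1:5  d2:5  d3:5  d4:3  d5:3  d6:3  d7:0  d8:0 → peak 5
Task 1@7: d1:5  d2:5  d3:5  d4:3  d5:3  d6:0  d7:3  d8:0 → peak 5
Task 1@8: d1:5  d2:5  d3:5  d4:3  d5:3  d6:0  d7:0  d8:3 → peak 5
Best is Task 1@6, peak 5.

5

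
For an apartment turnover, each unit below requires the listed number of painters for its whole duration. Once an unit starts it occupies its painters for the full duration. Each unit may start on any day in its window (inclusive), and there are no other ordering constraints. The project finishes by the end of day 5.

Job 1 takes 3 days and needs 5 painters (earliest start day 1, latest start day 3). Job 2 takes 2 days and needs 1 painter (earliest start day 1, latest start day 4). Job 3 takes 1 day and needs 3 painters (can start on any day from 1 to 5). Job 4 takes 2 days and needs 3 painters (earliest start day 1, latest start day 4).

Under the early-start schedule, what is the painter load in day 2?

At early start, day 2 has: Job 1, Job 2, Job 4.
Demand: 5 + 1 + 3 = 9.

9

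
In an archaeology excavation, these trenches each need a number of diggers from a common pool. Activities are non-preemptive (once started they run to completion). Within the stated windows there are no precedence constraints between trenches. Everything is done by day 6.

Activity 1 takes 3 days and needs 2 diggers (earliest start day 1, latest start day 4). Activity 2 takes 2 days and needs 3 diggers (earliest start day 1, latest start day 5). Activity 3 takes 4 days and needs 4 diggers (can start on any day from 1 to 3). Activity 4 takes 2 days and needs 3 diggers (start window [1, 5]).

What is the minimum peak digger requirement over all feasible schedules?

6

Early-start (Activity 1@1, Activity 2@1, Activity 3@1, Activity 4@1) gives peak 12: d1:12  d2:12  d3:6  d4:4  d5:0  d6:0.
Shift Activity 2→5, Activity 4→5.
Schedule Activity 1@1, Activity 2@5, Activity 3@1, Activity 4@5: d1:6  d2:6  d3:6  d4:4  d5:6  d6:6 — peak 6.
Total digger-days = 34 over 6 days ⇒ peak ≥ ⌈34/6⌉ = 6, so 6 is optimal.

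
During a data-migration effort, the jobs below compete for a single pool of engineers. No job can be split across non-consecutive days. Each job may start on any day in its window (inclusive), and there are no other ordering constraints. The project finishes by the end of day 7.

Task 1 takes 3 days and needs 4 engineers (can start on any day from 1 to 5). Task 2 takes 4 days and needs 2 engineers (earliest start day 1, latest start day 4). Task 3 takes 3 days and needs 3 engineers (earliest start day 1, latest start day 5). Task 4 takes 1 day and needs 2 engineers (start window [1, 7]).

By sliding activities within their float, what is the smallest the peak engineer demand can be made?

5

Early-start (Task 1@1, Task 2@1, Task 3@1, Task 4@1) gives peak 11: d1:11  d2:9  d3:9  d4:2  d5:0  d6:0  d7:0.
Shift Task 2→4, Task 3→4, Task 4→7.
Schedule Task 1@1, Task 2@4, Task 3@4, Task 4@7: d1:4  d2:4  d3:4  d4:5  d5:5  d6:5  d7:4 — peak 5.
Total engineer-days = 31 over 7 days ⇒ peak ≥ ⌈31/7⌉ = 5, so 5 is optimal.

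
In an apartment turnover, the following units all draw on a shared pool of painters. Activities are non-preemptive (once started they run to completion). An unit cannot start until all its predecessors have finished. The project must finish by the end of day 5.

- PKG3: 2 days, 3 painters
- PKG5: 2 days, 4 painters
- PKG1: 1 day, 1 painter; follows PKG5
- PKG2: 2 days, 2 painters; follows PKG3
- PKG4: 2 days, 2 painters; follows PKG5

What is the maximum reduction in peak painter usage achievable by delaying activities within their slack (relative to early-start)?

Early-start peak: d1:7  d2:7  d3:5  d4:4  d5:0 ⇒ 7.
Leveled (PKG3@1, PKG5@1, PKG1@3, PKG2@3, PKG4@3): d1:7  d2:7  d3:5  d4:4  d5:0 ⇒ 7.
Reduction 7 − 7 = 0.

0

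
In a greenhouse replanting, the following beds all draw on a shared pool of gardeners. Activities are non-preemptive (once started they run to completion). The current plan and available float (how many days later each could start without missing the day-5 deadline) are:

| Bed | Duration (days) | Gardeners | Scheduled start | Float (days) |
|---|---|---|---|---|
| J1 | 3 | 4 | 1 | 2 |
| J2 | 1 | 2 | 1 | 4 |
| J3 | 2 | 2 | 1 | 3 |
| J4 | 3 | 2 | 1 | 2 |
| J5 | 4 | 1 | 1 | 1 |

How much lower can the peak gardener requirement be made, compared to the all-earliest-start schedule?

Early-start peak: d1:11  d2:9  d3:7  d4:1  d5:0 ⇒ 11.
Leveled (J1@1, J2@1, J3@4, J4@2, J5@1): d1:7  d2:7  d3:7  d4:5  d5:2 ⇒ 7.
Reduction 11 − 7 = 4.

4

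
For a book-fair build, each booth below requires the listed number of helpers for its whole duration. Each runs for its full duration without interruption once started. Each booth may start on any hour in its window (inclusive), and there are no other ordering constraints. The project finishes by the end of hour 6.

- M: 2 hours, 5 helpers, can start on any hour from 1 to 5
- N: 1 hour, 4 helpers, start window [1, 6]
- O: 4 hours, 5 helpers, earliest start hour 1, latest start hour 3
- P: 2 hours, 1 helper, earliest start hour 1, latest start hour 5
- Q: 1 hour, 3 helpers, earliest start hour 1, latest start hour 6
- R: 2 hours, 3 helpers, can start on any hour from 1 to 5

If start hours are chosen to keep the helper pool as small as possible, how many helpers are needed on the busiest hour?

Early-start (M@1, N@1, O@1, P@1, Q@1, R@1) gives peak 21: h1:21  h2:14  h3:5  h4:5  h5:0  h6:0.
Shift O→3, P→2, Q→2, R→3.
Schedule M@1, N@1, O@3, P@2, Q@2, R@3: h1:9  h2:9  h3:9  h4:8  h5:5  h6:5 — peak 9.

9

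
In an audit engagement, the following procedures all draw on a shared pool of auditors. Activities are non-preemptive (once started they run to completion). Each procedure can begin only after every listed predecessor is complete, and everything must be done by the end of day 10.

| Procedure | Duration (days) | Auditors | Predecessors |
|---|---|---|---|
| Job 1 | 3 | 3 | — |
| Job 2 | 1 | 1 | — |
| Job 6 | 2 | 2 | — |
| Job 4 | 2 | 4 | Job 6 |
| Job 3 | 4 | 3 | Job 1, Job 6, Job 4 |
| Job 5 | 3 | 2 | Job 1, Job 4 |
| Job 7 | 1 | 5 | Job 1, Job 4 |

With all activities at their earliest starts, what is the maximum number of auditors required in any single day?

Early-start schedule: Job 1@1, Job 2@1, Job 6@1, Job 4@3, Job 3@5, Job 5@5, Job 7@5.
Load per day: day 1: 6, day 2: 5, day 3: 7, day 4: 4, day 5: 10, day 6: 5, day 7: 5, day 8: 3, day 9: 0, day 10: 0.
Peak is 10.

10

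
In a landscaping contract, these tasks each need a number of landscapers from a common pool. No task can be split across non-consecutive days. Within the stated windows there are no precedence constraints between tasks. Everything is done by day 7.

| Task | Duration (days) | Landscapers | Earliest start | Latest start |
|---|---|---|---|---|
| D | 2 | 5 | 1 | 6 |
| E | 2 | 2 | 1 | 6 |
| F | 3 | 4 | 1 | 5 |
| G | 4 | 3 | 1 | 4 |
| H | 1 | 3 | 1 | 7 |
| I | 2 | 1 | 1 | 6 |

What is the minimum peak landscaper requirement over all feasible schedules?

7

Early-start (D@1, E@1, F@1, G@1, H@1, I@1) gives peak 18: d1:18  d2:15  d3:7  d4:3  d5:0  d6:0  d7:0.
Shift F→3, G→3, H→6, I→6.
Schedule D@1, E@1, F@3, G@3, H@6, I@6: d1:7  d2:7  d3:7  d4:7  d5:7  d6:7  d7:1 — peak 7.
Total landscaper-days = 43 over 7 days ⇒ peak ≥ ⌈43/7⌉ = 7, so 7 is optimal.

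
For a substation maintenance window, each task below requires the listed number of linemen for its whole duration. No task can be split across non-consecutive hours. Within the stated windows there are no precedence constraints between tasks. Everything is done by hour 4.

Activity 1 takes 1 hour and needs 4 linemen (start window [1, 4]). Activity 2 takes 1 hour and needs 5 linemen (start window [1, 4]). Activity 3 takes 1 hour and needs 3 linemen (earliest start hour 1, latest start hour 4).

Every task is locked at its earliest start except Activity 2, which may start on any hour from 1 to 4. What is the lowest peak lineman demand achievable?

Activity 2@1: h1:12  h2:0  h3:0  h4:0 → peak 12
Activity 2@2: h1:7  h2:5  h3:0  h4:0 → peak 7
Activity 2@3: h1:7  h2:0  h3:5  h4:0 → peak 7
Activity 2@4: h1:7  h2:0  h3:0  h4:5 → peak 7
Best is Activity 2@2, peak 7.

7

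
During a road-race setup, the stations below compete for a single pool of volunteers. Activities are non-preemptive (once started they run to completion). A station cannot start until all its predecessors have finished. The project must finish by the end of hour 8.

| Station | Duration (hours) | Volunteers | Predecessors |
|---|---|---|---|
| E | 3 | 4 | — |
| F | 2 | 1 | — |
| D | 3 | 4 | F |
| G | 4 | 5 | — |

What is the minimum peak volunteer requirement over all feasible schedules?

Early-start (E@1, F@1, D@3, G@1) gives peak 13: h1:10  h2:10  h3:13  h4:9  h5:4  h6:0  h7:0  h8:0.
Shift E→5, D→5.
Schedule E@5, F@1, D@5, G@1: h1:6  h2:6  h3:5  h4:5  h5:8  h6:8  h7:8  h8:0 — peak 8.

8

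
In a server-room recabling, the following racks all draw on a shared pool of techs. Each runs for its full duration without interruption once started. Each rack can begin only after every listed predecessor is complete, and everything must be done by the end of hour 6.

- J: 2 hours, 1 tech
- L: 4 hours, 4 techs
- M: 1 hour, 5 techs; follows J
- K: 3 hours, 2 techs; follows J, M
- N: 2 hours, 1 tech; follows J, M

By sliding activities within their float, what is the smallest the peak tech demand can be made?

9

Schedule J@1, L@1, M@3, K@4, N@4: h1:5  h2:5  h3:9  h4:7  h5:3  h6:2 — peak 9.
No arrangement of the 6 feasible schedules does better.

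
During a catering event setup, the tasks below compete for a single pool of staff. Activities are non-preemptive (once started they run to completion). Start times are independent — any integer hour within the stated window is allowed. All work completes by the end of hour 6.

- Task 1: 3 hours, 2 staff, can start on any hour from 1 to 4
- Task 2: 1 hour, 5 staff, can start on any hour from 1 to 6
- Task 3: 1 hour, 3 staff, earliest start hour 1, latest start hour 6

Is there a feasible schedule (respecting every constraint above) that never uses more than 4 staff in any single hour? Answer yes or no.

no

The minimum achievable peak is 5; 4 < 5, so no feasible schedule stays within the cap.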